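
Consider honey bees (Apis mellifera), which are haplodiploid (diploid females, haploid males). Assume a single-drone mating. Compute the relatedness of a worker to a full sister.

0.75

Haplodiploid full sisters inherit their father's entire haploid genome identically (contributing 1/2) and on average half of their mother's contribution (1/2 · 1/2 = 1/4); r = 1/2 + 1/4 = 3/4.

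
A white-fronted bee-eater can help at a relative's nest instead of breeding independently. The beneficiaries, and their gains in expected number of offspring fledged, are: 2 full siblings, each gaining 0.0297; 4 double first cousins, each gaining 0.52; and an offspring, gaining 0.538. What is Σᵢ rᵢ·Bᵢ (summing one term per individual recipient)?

0.8187

r to a full sibling = 0.5 (full sibs share both parents — two paths of length 2: r = 2·(1/2)^2 = 1/2).
r to a double first cousin = 1/4 (double first cousins share both grandparent pairs — four paths of length 4: r = 4·(1/2)^4 = 1/4).
r to an offspring = 0.5 (one parent–offspring link: r = (1/2)^1 = 1/2).
Summing one r·B term per recipient: 2·0.5·0.0297 + 4·0.25·0.52 + 1·0.5·0.538 = 0.8187.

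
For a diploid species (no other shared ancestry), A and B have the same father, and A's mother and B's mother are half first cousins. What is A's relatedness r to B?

0.265625

Wright's path rule: contributions from independent ancestry routes add.
A and B are related in two ways: half-sibs through their shared father (r = 1/4) and half second cousins through their mothers (r = 1/64).
r = 1/4 + 1/64 = 17/64 = 0.265625.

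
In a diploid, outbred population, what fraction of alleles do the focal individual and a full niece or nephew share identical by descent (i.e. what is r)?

Each parent–offspring link contributes a factor of 1/2, and independent paths through distinct common ancestors add.
Full aunt/uncle↔niece/nephew: two paths of length 3 through the shared grandparent pair: r = 2·(1/2)^3 = 1/4.

0.25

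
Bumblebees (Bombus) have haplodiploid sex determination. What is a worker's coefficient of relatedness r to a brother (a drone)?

0.25

Her haploid brother carries none of their father's genes and a random half of their mother's genome; that half matches the maternal half of her own genome with probability 1/2: r = 1/2 · 1/2 = 1/4.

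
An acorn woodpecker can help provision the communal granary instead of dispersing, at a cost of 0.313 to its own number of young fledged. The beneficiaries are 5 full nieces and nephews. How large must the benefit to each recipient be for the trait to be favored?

r to a full niece or nephew = 0.25 (full aunt/uncle↔niece/nephew: two paths of length 3 through the shared grandparent pair: r = 2·(1/2)^3 = 1/4).
Hamilton's rule with n recipients of equal r: n·r·B > C, so B > C/(n·r) = 0.313/(5·0.25) = 0.2504.

0.2504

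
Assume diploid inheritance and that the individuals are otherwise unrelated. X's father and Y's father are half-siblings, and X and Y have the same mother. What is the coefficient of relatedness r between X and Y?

Wright's path rule: contributions from independent ancestry routes add.
X and Y are related in two ways: half first cousins through their fathers (r = 1/16) and half-sibs through their shared mother (r = 1/4).
r = 1/16 + 1/4 = 0.3125.

0.3125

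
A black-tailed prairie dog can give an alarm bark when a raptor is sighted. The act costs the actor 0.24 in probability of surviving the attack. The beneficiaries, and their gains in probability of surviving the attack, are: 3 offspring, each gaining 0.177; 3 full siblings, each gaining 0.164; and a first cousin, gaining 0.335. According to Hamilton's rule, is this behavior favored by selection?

Yes

Hamilton's rule: the trait is favored when the sum of r·B over every recipient exceeds the actor's cost C.
r to an offspring = 0.5 (one parent–offspring link: r = (1/2)^1 = 1/2).
r to a full sibling = 0.5 (full sibs share both parents — two paths of length 2: r = 2·(1/2)^2 = 1/2).
r to a first cousin = 1/8 (first cousins share one grandparent pair — two paths of length 4: r = 2·(1/2)^4 = 1/8).
Summing one r·B term per recipient: 3·0.5·0.177 + 3·0.5·0.164 + 1·0.125·0.335 = 0.553375.
0.553375 > 0.24: the indirect benefit exceeds the cost.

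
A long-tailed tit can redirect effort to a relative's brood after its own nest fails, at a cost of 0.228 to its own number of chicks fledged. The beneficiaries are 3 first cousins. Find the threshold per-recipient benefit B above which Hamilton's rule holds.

r to a first cousin = 0.125 (first cousins share one grandparent pair — two paths of length 4: r = 2·(1/2)^4 = 1/8).
Hamilton's rule with n recipients of equal r: n·r·B > C, so B > C/(n·r) = 0.228/(3·0.125) = 0.608.

0.608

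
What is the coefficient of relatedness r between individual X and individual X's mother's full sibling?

Each parent–offspring link contributes a factor of 1/2, and independent paths through distinct common ancestors add.
Full aunt/uncle↔niece/nephew: two paths of length 3 through the shared grandparent pair: r = 2·(1/2)^3 = 1/4.

0.25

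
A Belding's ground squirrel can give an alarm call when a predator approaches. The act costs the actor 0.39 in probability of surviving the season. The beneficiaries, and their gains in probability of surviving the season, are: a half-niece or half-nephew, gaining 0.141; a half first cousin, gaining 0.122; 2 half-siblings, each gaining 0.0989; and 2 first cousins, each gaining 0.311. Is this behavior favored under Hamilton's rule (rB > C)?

Hamilton's rule: the trait is favored when the sum of r·B over every recipient exceeds the actor's cost C.
r to a half-niece or half-nephew = 1/8 (half-aunt/uncle↔niece/nephew: one path of length 3: r = (1/2)^3 = 1/8).
r to a half first cousin = 0.0625 (half first cousins share one grandparent — one path of length 4: r = (1/2)^4 = 1/16).
r to a half-sibling = 1/4 (half-sibs share one parent — one path of length 2: r = (1/2)^2 = 1/4).
r to a first cousin = 0.125 (first cousins share one grandparent pair — two paths of length 4: r = 2·(1/2)^4 = 1/8).
Summing one r·B term per recipient: 1·0.125·0.141 + 1·0.0625·0.122 + 2·0.25·0.0989 + 2·0.125·0.311 = 0.15245.
0.15245 < 0.39: the indirect benefit is less than the cost.

No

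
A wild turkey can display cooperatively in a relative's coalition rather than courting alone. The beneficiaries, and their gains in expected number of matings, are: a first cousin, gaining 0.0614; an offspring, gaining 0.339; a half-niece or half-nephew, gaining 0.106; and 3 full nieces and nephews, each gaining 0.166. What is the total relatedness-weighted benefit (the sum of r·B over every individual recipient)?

0.314925

r to a first cousin = 1/8 (first cousins share one grandparent pair — two paths of length 4: r = 2·(1/2)^4 = 1/8).
r to an offspring = 0.5 (one parent–offspring link: r = (1/2)^1 = 1/2).
r to a half-niece or half-nephew = 0.125 (half-aunt/uncle↔niece/nephew: one path of length 3: r = (1/2)^3 = 1/8).
r to a full niece or nephew = 0.25 (full aunt/uncle↔niece/nephew: two paths of length 3 through the shared grandparent pair: r = 2·(1/2)^3 = 1/4).
Summing one r·B term per recipient: 1·0.125·0.0614 + 1·0.5·0.339 + 1·0.125·0.106 + 3·0.25·0.166 = 0.314925.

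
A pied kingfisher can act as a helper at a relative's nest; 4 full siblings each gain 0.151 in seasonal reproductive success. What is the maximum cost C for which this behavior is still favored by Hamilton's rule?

0.302

r to a full sibling = 0.5 (full sibs share both parents — two paths of length 2: r = 2·(1/2)^2 = 1/2).
Hamilton's rule: n·r·B > C, so the trait is favored while C < n·r·B = 4·0.5·0.151 = 0.302.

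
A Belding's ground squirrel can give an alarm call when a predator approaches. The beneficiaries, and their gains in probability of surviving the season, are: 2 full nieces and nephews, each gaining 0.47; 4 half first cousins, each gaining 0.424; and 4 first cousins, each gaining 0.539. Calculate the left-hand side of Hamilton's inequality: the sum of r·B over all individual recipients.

r to a full niece or nephew = 0.25 (full aunt/uncle↔niece/nephew: two paths of length 3 through the shared grandparent pair: r = 2·(1/2)^3 = 1/4).
r to a half first cousin = 0.0625 (half first cousins share one grandparent — one path of length 4: r = (1/2)^4 = 1/16).
r to a first cousin = 0.125 (first cousins share one grandparent pair — two paths of length 4: r = 2·(1/2)^4 = 1/8).
Summing one r·B term per recipient: 2·0.25·0.47 + 4·0.0625·0.424 + 4·0.125·0.539 = 0.6105.

0.6105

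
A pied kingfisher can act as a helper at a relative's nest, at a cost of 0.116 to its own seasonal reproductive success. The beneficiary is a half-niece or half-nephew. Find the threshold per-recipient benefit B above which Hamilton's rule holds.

r to a half-niece or half-nephew = 0.125 (half-aunt/uncle↔niece/nephew: one path of length 3: r = (1/2)^3 = 1/8).
Hamilton's rule with n recipients of equal r: n·r·B > C, so B > C/(n·r) = 0.116/(1·0.125) = 0.928.

0.928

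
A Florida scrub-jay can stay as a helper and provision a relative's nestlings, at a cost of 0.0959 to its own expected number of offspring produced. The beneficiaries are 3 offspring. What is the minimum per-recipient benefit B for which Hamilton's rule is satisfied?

0.0639

r to an offspring = 1/2 (one parent–offspring link: r = (1/2)^1 = 1/2).
Hamilton's rule with n recipients of equal r: n·r·B > C, so B > C/(n·r) = 0.0959/(3·0.5) = 0.0639.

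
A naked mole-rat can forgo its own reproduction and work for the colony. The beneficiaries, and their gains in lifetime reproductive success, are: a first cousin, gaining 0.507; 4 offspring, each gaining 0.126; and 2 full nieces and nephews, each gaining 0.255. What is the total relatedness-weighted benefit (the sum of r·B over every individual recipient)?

0.442875

r to a first cousin = 1/8 (first cousins share one grandparent pair — two paths of length 4: r = 2·(1/2)^4 = 1/8).
r to an offspring = 0.5 (one parent–offspring link: r = (1/2)^1 = 1/2).
r to a full niece or nephew = 1/4 (full aunt/uncle↔niece/nephew: two paths of length 3 through the shared grandparent pair: r = 2·(1/2)^3 = 1/4).
Summing one r·B term per recipient: 1·0.125·0.507 + 4·0.5·0.126 + 2·0.25·0.255 = 0.442875.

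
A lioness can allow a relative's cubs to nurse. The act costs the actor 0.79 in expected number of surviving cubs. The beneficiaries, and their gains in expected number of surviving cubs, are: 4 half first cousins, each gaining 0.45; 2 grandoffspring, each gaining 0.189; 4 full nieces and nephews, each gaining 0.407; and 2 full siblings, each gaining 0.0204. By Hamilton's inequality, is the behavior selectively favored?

No

Hamilton's rule: the trait is favored when the sum of r·B over every recipient exceeds the actor's cost C.
r to a half first cousin = 0.0625 (half first cousins share one grandparent — one path of length 4: r = (1/2)^4 = 1/16).
r to a grandoffspring = 0.25 (two parent–offspring links: r = (1/2)^2 = 1/4).
r to a full niece or nephew = 0.25 (full aunt/uncle↔niece/nephew: two paths of length 3 through the shared grandparent pair: r = 2·(1/2)^3 = 1/4).
r to a full sibling = 1/2 (full sibs share both parents — two paths of length 2: r = 2·(1/2)^2 = 1/2).
Summing one r·B term per recipient: 4·0.0625·0.45 + 2·0.25·0.189 + 4·0.25·0.407 + 2·0.5·0.0204 = 0.6344.
0.6344 < 0.79: the indirect benefit is less than the cost.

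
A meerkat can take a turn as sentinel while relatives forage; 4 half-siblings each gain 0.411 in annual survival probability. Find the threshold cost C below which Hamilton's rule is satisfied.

r to a half-sibling = 1/4 (half-sibs share one parent — one path of length 2: r = (1/2)^2 = 1/4).
Hamilton's rule: n·r·B > C, so the trait is favored while C < n·r·B = 4·0.25·0.411 = 0.411.

0.411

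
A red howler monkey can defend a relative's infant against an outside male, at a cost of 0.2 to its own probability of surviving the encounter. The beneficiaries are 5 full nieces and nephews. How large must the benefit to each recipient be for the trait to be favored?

0.16

r to a full niece or nephew = 0.25 (full aunt/uncle↔niece/nephew: two paths of length 3 through the shared grandparent pair: r = 2·(1/2)^3 = 1/4).
Hamilton's rule with n recipients of equal r: n·r·B > C, so B > C/(n·r) = 0.2/(5·0.25) = 0.16.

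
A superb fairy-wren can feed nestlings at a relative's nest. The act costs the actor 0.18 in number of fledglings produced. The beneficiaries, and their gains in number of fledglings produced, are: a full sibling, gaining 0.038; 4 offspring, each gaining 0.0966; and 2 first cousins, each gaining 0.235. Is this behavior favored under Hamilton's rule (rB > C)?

Hamilton's rule: the trait is favored when the sum of r·B over every recipient exceeds the actor's cost C.
r to a full sibling = 1/2 (full sibs share both parents — two paths of length 2: r = 2·(1/2)^2 = 1/2).
r to an offspring = 0.5 (one parent–offspring link: r = (1/2)^1 = 1/2).
r to a first cousin = 0.125 (first cousins share one grandparent pair — two paths of length 4: r = 2·(1/2)^4 = 1/8).
Summing one r·B term per recipient: 1·0.5·0.038 + 4·0.5·0.0966 + 2·0.125·0.235 = 0.27095.
0.27095 > 0.18: the indirect benefit exceeds the cost.

Yes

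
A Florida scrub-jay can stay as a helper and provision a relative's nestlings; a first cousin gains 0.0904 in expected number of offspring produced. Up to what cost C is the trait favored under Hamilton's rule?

0.0113

r to a first cousin = 1/8 (first cousins share one grandparent pair — two paths of length 4: r = 2·(1/2)^4 = 1/8).
Hamilton's rule: n·r·B > C, so the trait is favored while C < n·r·B = 1·0.125·0.0904 = 0.0113.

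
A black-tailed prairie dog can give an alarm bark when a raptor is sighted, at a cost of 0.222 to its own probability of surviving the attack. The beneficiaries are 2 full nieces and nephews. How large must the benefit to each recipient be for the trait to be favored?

0.444

r to a full niece or nephew = 0.25 (full aunt/uncle↔niece/nephew: two paths of length 3 through the shared grandparent pair: r = 2·(1/2)^3 = 1/4).
Hamilton's rule with n recipients of equal r: n·r·B > C, so B > C/(n·r) = 0.222/(2·0.25) = 0.444.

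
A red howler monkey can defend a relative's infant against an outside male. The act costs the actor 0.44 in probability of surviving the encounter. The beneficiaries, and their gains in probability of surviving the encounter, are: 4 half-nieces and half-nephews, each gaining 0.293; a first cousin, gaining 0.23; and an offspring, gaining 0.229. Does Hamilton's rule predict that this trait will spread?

Hamilton's rule: the trait is favored when the sum of r·B over every recipient exceeds the actor's cost C.
r to a half-niece or half-nephew = 0.125 (half-aunt/uncle↔niece/nephew: one path of length 3: r = (1/2)^3 = 1/8).
r to a first cousin = 1/8 (first cousins share one grandparent pair — two paths of length 4: r = 2·(1/2)^4 = 1/8).
r to an offspring = 0.5 (one parent–offspring link: r = (1/2)^1 = 1/2).
Summing one r·B term per recipient: 4·0.125·0.293 + 1·0.125·0.23 + 1·0.5·0.229 = 0.28975.
0.28975 < 0.44: the indirect benefit is less than the cost.

No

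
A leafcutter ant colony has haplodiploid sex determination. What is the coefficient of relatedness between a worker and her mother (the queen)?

0.5

One meiotic link between diploid queen and diploid daughter: r = 1/2.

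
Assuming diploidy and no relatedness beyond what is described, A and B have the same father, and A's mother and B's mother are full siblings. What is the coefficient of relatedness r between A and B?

With two independent routes of shared ancestry, r is the sum of the two contributions.
A and B are related in two ways: half-sibs through their shared father (r = 1/4) and first cousins through their mothers (r = 1/8).
r = 1/4 + 1/8 = 3/8 = 0.375.

0.375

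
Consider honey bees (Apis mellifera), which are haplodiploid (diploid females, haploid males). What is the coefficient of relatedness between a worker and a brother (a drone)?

Her haploid brother carries none of their father's genes and a random half of their mother's genome; that half matches the maternal half of her own genome with probability 1/2: r = 1/2 · 1/2 = 1/4.

0.25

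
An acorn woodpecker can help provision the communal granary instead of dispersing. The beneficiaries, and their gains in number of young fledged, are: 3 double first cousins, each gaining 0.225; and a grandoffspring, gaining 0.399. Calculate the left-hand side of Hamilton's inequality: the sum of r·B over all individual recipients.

0.2685

r to a double first cousin = 0.25 (double first cousins share both grandparent pairs — four paths of length 4: r = 4·(1/2)^4 = 1/4).
r to a grandoffspring = 1/4 (two parent–offspring links: r = (1/2)^2 = 1/4).
Summing one r·B term per recipient: 3·0.25·0.225 + 1·0.25·0.399 = 0.2685.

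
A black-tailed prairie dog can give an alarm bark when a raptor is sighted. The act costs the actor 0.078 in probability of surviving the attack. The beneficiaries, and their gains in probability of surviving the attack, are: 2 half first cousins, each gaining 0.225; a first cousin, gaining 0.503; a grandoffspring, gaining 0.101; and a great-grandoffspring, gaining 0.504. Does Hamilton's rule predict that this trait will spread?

Yes

Hamilton's rule: the trait is favored when the sum of r·B over every recipient exceeds the actor's cost C.
r to a half first cousin = 1/16 (half first cousins share one grandparent — one path of length 4: r = (1/2)^4 = 1/16).
r to a first cousin = 1/8 (first cousins share one grandparent pair — two paths of length 4: r = 2·(1/2)^4 = 1/8).
r to a grandoffspring = 0.25 (two parent–offspring links: r = (1/2)^2 = 1/4).
r to a great-grandoffspring = 1/8 (three parent–offspring links: r = (1/2)^3 = 1/8).
Summing one r·B term per recipient: 2·0.0625·0.225 + 1·0.125·0.503 + 1·0.25·0.101 + 1·0.125·0.504 = 0.17925.
0.17925 > 0.078: the indirect benefit exceeds the cost.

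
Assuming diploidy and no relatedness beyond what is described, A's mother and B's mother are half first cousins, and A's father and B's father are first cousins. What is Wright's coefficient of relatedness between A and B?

0.046875

Wright's path rule: contributions from independent ancestry routes add.
A and B are related in two ways: half second cousins through their mothers (r = 1/64) and second cousins through their fathers (r = 1/32).
r = 1/64 + 1/32 = 0.046875.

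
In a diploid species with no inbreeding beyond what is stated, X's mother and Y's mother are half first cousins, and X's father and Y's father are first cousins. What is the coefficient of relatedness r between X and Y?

0.046875

Independent pedigree routes through distinct common ancestors add.
X and Y are related in two ways: half second cousins through their mothers (r = 1/64) and second cousins through their fathers (r = 1/32).
r = 1/64 + 1/32 = 0.046875.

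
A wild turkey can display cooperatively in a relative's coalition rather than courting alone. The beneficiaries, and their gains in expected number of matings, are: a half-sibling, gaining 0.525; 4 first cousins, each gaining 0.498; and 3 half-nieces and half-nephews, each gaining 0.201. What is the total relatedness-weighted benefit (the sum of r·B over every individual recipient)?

0.455625

r to a half-sibling = 0.25 (half-sibs share one parent — one path of length 2: r = (1/2)^2 = 1/4).
r to a first cousin = 0.125 (first cousins share one grandparent pair — two paths of length 4: r = 2·(1/2)^4 = 1/8).
r to a half-niece or half-nephew = 1/8 (half-aunt/uncle↔niece/nephew: one path of length 3: r = (1/2)^3 = 1/8).
Summing one r·B term per recipient: 1·0.25·0.525 + 4·0.125·0.498 + 3·0.125·0.201 = 0.455625.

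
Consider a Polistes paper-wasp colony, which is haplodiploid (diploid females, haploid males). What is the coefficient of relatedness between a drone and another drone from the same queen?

Haploid brothers each carry a random half of the queen's diploid genome, so on average they share half: r = 1/2.

0.5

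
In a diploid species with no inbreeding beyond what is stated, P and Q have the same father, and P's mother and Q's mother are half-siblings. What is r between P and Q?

0.3125

With two independent routes of shared ancestry, r is the sum of the two contributions.
P and Q are related in two ways: half-sibs through their shared father (r = 1/4) and half first cousins through their mothers (r = 1/16).
r = 1/4 + 1/16 = 0.3125.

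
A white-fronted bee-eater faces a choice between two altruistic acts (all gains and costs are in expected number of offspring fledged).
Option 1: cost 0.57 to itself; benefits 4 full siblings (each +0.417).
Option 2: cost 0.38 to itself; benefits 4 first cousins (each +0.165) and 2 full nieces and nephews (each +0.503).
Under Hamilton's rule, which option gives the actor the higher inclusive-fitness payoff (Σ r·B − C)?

Option 1

Option 1: r to a full sibling = 0.5.
Option 1: Σ r·B − C = (4·0.5·0.417) − 0.57 = 0.264.
Option 2: r to a first cousin = 0.125.
Option 2: r to a full niece or nephew = 0.25.
Option 2: Σ r·B − C = (4·0.125·0.165 + 2·0.25·0.503) − 0.38 = -0.046.
Option 1 has the higher net inclusive-fitness payoff.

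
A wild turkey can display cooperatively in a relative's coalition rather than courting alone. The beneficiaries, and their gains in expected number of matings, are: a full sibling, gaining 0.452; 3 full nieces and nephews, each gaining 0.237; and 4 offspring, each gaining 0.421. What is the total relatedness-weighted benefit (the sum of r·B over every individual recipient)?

r to a full sibling = 1/2 (full sibs share both parents — two paths of length 2: r = 2·(1/2)^2 = 1/2).
r to a full niece or nephew = 1/4 (full aunt/uncle↔niece/nephew: two paths of length 3 through the shared grandparent pair: r = 2·(1/2)^3 = 1/4).
r to an offspring = 0.5 (one parent–offspring link: r = (1/2)^1 = 1/2).
Summing one r·B term per recipient: 1·0.5·0.452 + 3·0.25·0.237 + 4·0.5·0.421 = 1.24575.

1.24575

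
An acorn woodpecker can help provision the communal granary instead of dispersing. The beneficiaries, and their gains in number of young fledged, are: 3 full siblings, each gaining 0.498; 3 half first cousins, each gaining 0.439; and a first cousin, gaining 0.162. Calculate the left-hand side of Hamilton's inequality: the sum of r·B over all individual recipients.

0.8495625

r to a full sibling = 1/2 (full sibs share both parents — two paths of length 2: r = 2·(1/2)^2 = 1/2).
r to a half first cousin = 0.0625 (half first cousins share one grandparent — one path of length 4: r = (1/2)^4 = 1/16).
r to a first cousin = 1/8 (first cousins share one grandparent pair — two paths of length 4: r = 2·(1/2)^4 = 1/8).
Summing one r·B term per recipient: 3·0.5·0.498 + 3·0.0625·0.439 + 1·0.125·0.162 = 0.8495625.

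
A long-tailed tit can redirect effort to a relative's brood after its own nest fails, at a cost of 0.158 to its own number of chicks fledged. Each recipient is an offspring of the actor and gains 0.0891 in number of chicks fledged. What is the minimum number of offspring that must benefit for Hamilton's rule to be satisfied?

r to an offspring = 0.5 (one parent–offspring link: r = (1/2)^1 = 1/2).
Hamilton's rule: n·r·B > C  ⇒  n > C/(r·B) = 0.158/(0.5·0.0891) = 3.547.
The smallest integer exceeding 3.547 is 4.

4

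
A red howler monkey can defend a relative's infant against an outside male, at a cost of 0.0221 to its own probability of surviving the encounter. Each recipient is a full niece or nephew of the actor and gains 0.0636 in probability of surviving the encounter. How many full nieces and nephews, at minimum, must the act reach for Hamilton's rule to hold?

2

r to a full niece or nephew = 1/4 (full aunt/uncle↔niece/nephew: two paths of length 3 through the shared grandparent pair: r = 2·(1/2)^3 = 1/4).
Hamilton's rule: n·r·B > C  ⇒  n > C/(r·B) = 0.0221/(0.25·0.0636) = 1.39.
The smallest integer exceeding 1.39 is 2.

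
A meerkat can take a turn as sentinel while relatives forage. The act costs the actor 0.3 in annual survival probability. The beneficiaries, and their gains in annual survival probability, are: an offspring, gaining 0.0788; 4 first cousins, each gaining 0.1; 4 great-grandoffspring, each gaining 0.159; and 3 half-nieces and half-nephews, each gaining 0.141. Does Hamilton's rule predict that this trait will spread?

Hamilton's rule: the trait is favored when the sum of r·B over every recipient exceeds the actor's cost C.
r to an offspring = 1/2 (one parent–offspring link: r = (1/2)^1 = 1/2).
r to a first cousin = 1/8 (first cousins share one grandparent pair — two paths of length 4: r = 2·(1/2)^4 = 1/8).
r to a great-grandoffspring = 1/8 (three parent–offspring links: r = (1/2)^3 = 1/8).
r to a half-niece or half-nephew = 0.125 (half-aunt/uncle↔niece/nephew: one path of length 3: r = (1/2)^3 = 1/8).
Summing one r·B term per recipient: 1·0.5·0.0788 + 4·0.125·0.1 + 4·0.125·0.159 + 3·0.125·0.141 = 0.221775.
0.221775 < 0.3: the indirect benefit is less than the cost.

No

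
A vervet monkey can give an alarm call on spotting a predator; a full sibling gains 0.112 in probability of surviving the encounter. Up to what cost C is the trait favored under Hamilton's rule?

r to a full sibling = 0.5 (full sibs share both parents — two paths of length 2: r = 2·(1/2)^2 = 1/2).
Hamilton's rule: n·r·B > C, so the trait is favored while C < n·r·B = 1·0.5·0.112 = 0.056.

0.056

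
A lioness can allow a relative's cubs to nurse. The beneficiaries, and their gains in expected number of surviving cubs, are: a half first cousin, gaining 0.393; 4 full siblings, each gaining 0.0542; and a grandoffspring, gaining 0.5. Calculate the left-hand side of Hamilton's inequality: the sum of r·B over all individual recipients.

r to a half first cousin = 0.0625 (half first cousins share one grandparent — one path of length 4: r = (1/2)^4 = 1/16).
r to a full sibling = 0.5 (full sibs share both parents — two paths of length 2: r = 2·(1/2)^2 = 1/2).
r to a grandoffspring = 0.25 (two parent–offspring links: r = (1/2)^2 = 1/4).
Summing one r·B term per recipient: 1·0.0625·0.393 + 4·0.5·0.0542 + 1·0.25·0.5 = 0.2579625.

0.2579625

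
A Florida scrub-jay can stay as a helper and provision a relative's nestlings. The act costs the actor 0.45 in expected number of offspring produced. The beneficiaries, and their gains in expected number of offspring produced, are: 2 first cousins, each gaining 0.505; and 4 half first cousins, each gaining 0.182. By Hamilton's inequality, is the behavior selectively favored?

No

Hamilton's rule: the trait is favored when the sum of r·B over every recipient exceeds the actor's cost C.
r to a first cousin = 1/8 (first cousins share one grandparent pair — two paths of length 4: r = 2·(1/2)^4 = 1/8).
r to a half first cousin = 1/16 (half first cousins share one grandparent — one path of length 4: r = (1/2)^4 = 1/16).
Summing one r·B term per recipient: 2·0.125·0.505 + 4·0.0625·0.182 = 0.17175.
0.17175 < 0.45: the indirect benefit is less than the cost.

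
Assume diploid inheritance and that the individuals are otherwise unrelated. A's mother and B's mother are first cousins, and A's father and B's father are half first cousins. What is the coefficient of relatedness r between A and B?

Relatedness sums over independent paths through distinct common ancestors.
A and B are related in two ways: second cousins through their mothers (r = 1/32) and half second cousins through their fathers (r = 1/64).
r = 1/32 + 1/64 = 0.046875.

0.046875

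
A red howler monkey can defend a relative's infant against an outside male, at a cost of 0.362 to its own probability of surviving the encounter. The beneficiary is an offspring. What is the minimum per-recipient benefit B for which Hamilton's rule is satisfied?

0.724

r to an offspring = 1/2 (one parent–offspring link: r = (1/2)^1 = 1/2).
Hamilton's rule with n recipients of equal r: n·r·B > C, so B > C/(n·r) = 0.362/(1·0.5) = 0.724.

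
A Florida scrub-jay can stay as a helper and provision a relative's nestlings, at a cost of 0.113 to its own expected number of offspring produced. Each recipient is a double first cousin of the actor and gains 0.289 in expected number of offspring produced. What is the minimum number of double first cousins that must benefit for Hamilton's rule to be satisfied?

r to a double first cousin = 1/4 (double first cousins share both grandparent pairs — four paths of length 4: r = 4·(1/2)^4 = 1/4).
Hamilton's rule: n·r·B > C  ⇒  n > C/(r·B) = 0.113/(0.25·0.289) = 1.564.
The smallest integer exceeding 1.564 is 2.

2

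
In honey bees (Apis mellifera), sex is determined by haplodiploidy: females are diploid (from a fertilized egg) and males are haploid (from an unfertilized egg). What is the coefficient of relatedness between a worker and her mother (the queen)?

One meiotic link between diploid queen and diploid daughter: r = 1/2.

0.5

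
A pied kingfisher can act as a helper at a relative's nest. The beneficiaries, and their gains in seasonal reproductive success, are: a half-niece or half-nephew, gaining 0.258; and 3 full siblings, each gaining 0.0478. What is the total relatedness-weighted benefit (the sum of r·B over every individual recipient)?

r to a half-niece or half-nephew = 1/8 (half-aunt/uncle↔niece/nephew: one path of length 3: r = (1/2)^3 = 1/8).
r to a full sibling = 0.5 (full sibs share both parents — two paths of length 2: r = 2·(1/2)^2 = 1/2).
Summing one r·B term per recipient: 1·0.125·0.258 + 3·0.5·0.0478 = 0.10395.

0.10395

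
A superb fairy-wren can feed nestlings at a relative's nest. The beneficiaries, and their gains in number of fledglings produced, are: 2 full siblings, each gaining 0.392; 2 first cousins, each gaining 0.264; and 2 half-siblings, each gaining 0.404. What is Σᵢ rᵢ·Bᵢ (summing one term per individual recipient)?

0.66

r to a full sibling = 0.5 (full sibs share both parents — two paths of length 2: r = 2·(1/2)^2 = 1/2).
r to a first cousin = 0.125 (first cousins share one grandparent pair — two paths of length 4: r = 2·(1/2)^4 = 1/8).
r to a half-sibling = 0.25 (half-sibs share one parent — one path of length 2: r = (1/2)^2 = 1/4).
Summing one r·B term per recipient: 2·0.5·0.392 + 2·0.125·0.264 + 2·0.25·0.404 = 0.66.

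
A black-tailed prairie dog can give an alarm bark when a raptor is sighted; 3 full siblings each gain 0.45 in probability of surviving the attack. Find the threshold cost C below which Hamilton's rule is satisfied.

0.675

r to a full sibling = 1/2 (full sibs share both parents — two paths of length 2: r = 2·(1/2)^2 = 1/2).
Hamilton's rule: n·r·B > C, so the trait is favored while C < n·r·B = 3·0.5·0.45 = 0.675.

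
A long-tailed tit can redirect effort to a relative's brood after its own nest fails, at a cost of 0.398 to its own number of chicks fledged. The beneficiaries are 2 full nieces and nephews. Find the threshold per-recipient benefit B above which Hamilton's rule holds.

r to a full niece or nephew = 1/4 (full aunt/uncle↔niece/nephew: two paths of length 3 through the shared grandparent pair: r = 2·(1/2)^3 = 1/4).
Hamilton's rule with n recipients of equal r: n·r·B > C, so B > C/(n·r) = 0.398/(2·0.25) = 0.796.

0.796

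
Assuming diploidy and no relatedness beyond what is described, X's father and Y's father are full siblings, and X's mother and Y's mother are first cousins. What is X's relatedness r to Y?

Relatedness sums over independent paths through distinct common ancestors.
X and Y are related in two ways: first cousins through their fathers (r = 1/8) and second cousins through their mothers (r = 1/32).
r = 1/8 + 1/32 = 5/32 = 0.15625.

0.15625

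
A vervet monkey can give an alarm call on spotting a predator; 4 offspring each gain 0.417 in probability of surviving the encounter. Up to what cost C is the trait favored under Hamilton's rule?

r to an offspring = 0.5 (one parent–offspring link: r = (1/2)^1 = 1/2).
Hamilton's rule: n·r·B > C, so the trait is favored while C < n·r·B = 4·0.5·0.417 = 0.834.

0.834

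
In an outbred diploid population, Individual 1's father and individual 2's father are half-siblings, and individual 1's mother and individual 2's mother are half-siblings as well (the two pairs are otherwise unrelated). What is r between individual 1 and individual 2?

With two independent routes of shared ancestry, r is the sum of the two contributions.
Individual 1 and individual 2 are related in two ways: half first cousins through their fathers (r = 1/16) and half first cousins through their mothers (r = 1/16).
r = 1/16 + 1/16 = 0.125.

0.125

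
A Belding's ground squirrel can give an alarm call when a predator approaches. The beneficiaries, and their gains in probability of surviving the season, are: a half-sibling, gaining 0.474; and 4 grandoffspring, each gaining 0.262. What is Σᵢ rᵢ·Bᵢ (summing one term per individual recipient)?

r to a half-sibling = 0.25 (half-sibs share one parent — one path of length 2: r = (1/2)^2 = 1/4).
r to a grandoffspring = 0.25 (two parent–offspring links: r = (1/2)^2 = 1/4).
Summing one r·B term per recipient: 1·0.25·0.474 + 4·0.25·0.262 = 0.3805.

0.3805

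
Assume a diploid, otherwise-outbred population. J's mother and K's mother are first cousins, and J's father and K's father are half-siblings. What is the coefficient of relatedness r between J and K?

With two independent routes of shared ancestry, r is the sum of the two contributions.
J and K are related in two ways: second cousins through their mothers (r = 1/32) and half first cousins through their fathers (r = 1/16).
r = 1/32 + 1/16 = 3/32 = 0.09375.

0.09375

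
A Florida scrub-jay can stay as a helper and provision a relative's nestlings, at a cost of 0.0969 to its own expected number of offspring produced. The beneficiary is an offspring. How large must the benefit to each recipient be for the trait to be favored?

0.1938

r to an offspring = 0.5 (one parent–offspring link: r = (1/2)^1 = 1/2).
Hamilton's rule with n recipients of equal r: n·r·B > C, so B > C/(n·r) = 0.0969/(1·0.5) = 0.1938.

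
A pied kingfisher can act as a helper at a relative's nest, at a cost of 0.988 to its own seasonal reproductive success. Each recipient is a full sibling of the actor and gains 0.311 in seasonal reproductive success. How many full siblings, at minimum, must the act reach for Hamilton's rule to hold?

7

r to a full sibling = 1/2 (full sibs share both parents — two paths of length 2: r = 2·(1/2)^2 = 1/2).
Hamilton's rule: n·r·B > C  ⇒  n > C/(r·B) = 0.988/(0.5·0.311) = 6.354.
The smallest integer exceeding 6.354 is 7.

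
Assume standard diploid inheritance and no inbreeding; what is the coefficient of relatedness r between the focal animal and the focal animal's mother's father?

Each parent–offspring link contributes a factor of 1/2, and independent paths through distinct common ancestors add.
Two parent–offspring links: r = (1/2)^2 = 1/4.

0.25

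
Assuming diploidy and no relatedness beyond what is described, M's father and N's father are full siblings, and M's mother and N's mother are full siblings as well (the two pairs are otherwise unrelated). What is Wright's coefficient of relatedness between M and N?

0.25

Wright's path rule: contributions from independent ancestry routes add.
M and N are related in two ways: first cousins through their fathers (r = 1/8) and first cousins through their mothers (r = 1/8) — i.e. double first cousins.
r = 1/8 + 1/8 = 1/4 = 0.25.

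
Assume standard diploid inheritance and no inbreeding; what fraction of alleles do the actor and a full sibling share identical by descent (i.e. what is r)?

0.5

Full sibs share both parents — two paths of length 2: r = 2·(1/2)^2 = 1/2.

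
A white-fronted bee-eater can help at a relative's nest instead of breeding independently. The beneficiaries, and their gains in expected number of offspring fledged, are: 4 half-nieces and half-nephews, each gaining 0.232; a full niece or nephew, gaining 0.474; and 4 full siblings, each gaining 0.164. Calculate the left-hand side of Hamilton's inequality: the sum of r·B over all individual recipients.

r to a half-niece or half-nephew = 0.125 (half-aunt/uncle↔niece/nephew: one path of length 3: r = (1/2)^3 = 1/8).
r to a full niece or nephew = 0.25 (full aunt/uncle↔niece/nephew: two paths of length 3 through the shared grandparent pair: r = 2·(1/2)^3 = 1/4).
r to a full sibling = 1/2 (full sibs share both parents — two paths of length 2: r = 2·(1/2)^2 = 1/2).
Summing one r·B term per recipient: 4·0.125·0.232 + 1·0.25·0.474 + 4·0.5·0.164 = 0.5625.

0.5625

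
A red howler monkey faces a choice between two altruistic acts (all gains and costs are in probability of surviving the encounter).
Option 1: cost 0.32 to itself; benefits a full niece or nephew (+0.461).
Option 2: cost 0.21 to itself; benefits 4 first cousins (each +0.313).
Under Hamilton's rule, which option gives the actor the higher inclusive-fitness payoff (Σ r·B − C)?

Option 2

Option 1: r to a full niece or nephew = 0.25.
Option 1: Σ r·B − C = (1·0.25·0.461) − 0.32 = -0.20475.
Option 2: r to a first cousin = 0.125.
Option 2: Σ r·B − C = (4·0.125·0.313) − 0.21 = -0.0535.
Option 2 has the higher net inclusive-fitness payoff.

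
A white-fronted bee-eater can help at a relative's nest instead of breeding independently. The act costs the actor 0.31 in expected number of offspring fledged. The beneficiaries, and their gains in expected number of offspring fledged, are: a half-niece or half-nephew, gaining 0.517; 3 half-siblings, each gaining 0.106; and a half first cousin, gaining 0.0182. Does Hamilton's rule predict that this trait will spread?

No

Hamilton's rule: the trait is favored when the sum of r·B over every recipient exceeds the actor's cost C.
r to a half-niece or half-nephew = 1/8 (half-aunt/uncle↔niece/nephew: one path of length 3: r = (1/2)^3 = 1/8).
r to a half-sibling = 0.25 (half-sibs share one parent — one path of length 2: r = (1/2)^2 = 1/4).
r to a half first cousin = 0.0625 (half first cousins share one grandparent — one path of length 4: r = (1/2)^4 = 1/16).
Summing one r·B term per recipient: 1·0.125·0.517 + 3·0.25·0.106 + 1·0.0625·0.0182 = 0.1452625.
0.1452625 < 0.31: the indirect benefit is less than the cost.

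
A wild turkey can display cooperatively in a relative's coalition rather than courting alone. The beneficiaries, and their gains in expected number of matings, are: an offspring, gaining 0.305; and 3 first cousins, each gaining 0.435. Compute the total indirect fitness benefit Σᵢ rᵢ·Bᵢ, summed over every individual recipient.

r to an offspring = 1/2 (one parent–offspring link: r = (1/2)^1 = 1/2).
r to a first cousin = 1/8 (first cousins share one grandparent pair — two paths of length 4: r = 2·(1/2)^4 = 1/8).
Summing one r·B term per recipient: 1·0.5·0.305 + 3·0.125·0.435 = 0.315625.

0.315625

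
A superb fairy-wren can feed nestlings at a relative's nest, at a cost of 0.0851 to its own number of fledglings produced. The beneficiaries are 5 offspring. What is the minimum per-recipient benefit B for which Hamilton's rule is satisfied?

r to an offspring = 1/2 (one parent–offspring link: r = (1/2)^1 = 1/2).
Hamilton's rule with n recipients of equal r: n·r·B > C, so B > C/(n·r) = 0.0851/(5·0.5) = 0.034.

0.034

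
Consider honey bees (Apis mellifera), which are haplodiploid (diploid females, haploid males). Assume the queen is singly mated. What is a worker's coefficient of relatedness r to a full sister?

Haplodiploid full sisters inherit their father's entire haploid genome identically (contributing 1/2) and on average half of their mother's contribution (1/2 · 1/2 = 1/4); r = 1/2 + 1/4 = 3/4.

0.75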